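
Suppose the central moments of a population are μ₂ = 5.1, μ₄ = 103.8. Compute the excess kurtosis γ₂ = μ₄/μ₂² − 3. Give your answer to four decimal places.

μ₂² = 5.1² = 26.01000
μ₄/μ₂² = 103.8 / 26.01000 = 3.99077
γ₂ = 3.99077 − 3 ≈ 0.9908

0.9908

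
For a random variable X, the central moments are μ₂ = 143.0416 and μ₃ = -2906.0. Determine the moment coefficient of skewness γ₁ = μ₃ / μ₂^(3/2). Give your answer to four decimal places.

σ = √μ₂ = √143.0416 = 11.96000
σ³ = μ₂^(3/2) = 1710.77754
γ₁ = μ₃/σ³ = -2906.0 / 1710.77754 ≈ -1.6986

-1.6986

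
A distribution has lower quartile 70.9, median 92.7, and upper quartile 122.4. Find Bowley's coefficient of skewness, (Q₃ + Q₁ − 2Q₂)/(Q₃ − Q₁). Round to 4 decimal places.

numerator: Q₃ + Q₁ − 2Q₂ = 122.4 + 70.9 − 2×92.7 = 7.9000
denominator: Q₃ − Q₁ = 122.4 − 70.9 = 51.5000
Bowley skewness = 7.9000 / 51.5000 ≈ 0.1534

0.1534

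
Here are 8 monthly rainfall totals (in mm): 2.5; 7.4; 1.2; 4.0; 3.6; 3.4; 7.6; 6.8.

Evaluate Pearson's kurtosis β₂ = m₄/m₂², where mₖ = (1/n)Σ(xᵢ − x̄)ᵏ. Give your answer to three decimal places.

x̄ = 4.5625
Σ(xᵢ − x̄)² = 40.4388 ⇒ m₂ = 5.05484
Σ(xᵢ − x̄)⁴ = 323.7310 ⇒ m₄ = 40.46637
m₂² = 25.55145
β₂ = m₄/m₂² = 40.46637 / 25.55145 ≈ 1.584

1.584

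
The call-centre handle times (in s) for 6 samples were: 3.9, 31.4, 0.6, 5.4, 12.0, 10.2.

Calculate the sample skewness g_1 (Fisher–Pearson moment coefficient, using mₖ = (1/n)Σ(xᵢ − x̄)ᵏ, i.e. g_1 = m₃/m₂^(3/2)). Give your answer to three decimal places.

x̄ = (3.9 + 31.4 + 0.6 + 5.4 + 12.0 + 10.2) / 6 = 10.5833
deviations (xᵢ − x̄): -6.6833, 20.8167, -9.9833, -5.1833, 1.4167, -0.3833
Σ(xᵢ − x̄)² = 606.6883 ⇒ m₂ = 606.6883/6 = 101.11472
Σ(xᵢ − x̄)³ = 7590.5554 ⇒ m₃ = 7590.5554/6 = 1265.09257
m₂^(3/2) = 101.11472^(1.5) = 1016.76734
g_1 = m₃ / m₂^(3/2) = 1265.09257 / 1016.76734 ≈ 1.244

1.244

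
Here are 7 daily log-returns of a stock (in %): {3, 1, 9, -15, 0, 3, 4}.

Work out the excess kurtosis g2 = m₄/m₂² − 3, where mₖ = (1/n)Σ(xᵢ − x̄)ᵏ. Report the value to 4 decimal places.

x̄ = 0.7143
Σ(xᵢ − x̄)² = 337.4286 ⇒ m₂ = 48.20408
Σ(xᵢ − x̄)⁴ = 65863.4111 ⇒ m₄ = 9409.05873
m₂² = 2323.63349
g2 = m₄/m₂² − 3 = 4.04929 − 3 ≈ 1.0493

1.0493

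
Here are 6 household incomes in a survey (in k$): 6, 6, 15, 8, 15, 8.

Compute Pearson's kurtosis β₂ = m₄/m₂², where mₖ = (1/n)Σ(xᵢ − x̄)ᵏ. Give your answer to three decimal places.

x̄ = 9.6667
Σ(xᵢ − x̄)² = 89.3333 ⇒ m₂ = 14.88889
Σ(xᵢ − x̄)⁴ = 1995.1111 ⇒ m₄ = 332.51852
m₂² = 221.67901
β₂ = m₄/m₂² = 332.51852 / 221.67901 ≈ 1.500

1.500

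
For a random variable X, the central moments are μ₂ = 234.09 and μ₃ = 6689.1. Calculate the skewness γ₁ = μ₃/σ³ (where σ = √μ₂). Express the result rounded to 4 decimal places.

1.8676

σ = √μ₂ = √234.09 = 15.30000
σ³ = μ₂^(3/2) = 3581.57700
γ₁ = μ₃/σ³ = 6689.1 / 3581.57700 ≈ 1.8676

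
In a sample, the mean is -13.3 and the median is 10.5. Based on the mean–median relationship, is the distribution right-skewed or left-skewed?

mean − median = -13.3 − 10.5 = -23.8
mean < median ⇒ the longer tail is on the left ⇒ left-skewed (negatively skewed).

left-skewed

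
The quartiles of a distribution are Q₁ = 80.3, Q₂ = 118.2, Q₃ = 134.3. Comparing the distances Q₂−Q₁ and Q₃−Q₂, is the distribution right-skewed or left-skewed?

Q₂ − Q₁ = 37.9;  Q₃ − Q₂ = 16.1
Q₂ − Q₁ > Q₃ − Q₂ ⇒ the lower half is more spread out ⇒ left-skewed.

left-skewed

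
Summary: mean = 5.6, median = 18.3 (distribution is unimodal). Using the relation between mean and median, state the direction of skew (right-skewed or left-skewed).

left-skewed

mean − median = 5.6 − 18.3 = -12.7
mean < median ⇒ the longer tail is on the left ⇒ left-skewed (negatively skewed).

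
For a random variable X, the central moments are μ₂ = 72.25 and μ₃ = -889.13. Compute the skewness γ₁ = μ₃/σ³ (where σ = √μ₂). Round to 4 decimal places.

σ = √μ₂ = √72.25 = 8.50000
σ³ = μ₂^(3/2) = 614.12500
γ₁ = μ₃/σ³ = -889.13 / 614.12500 ≈ -1.4478

-1.4478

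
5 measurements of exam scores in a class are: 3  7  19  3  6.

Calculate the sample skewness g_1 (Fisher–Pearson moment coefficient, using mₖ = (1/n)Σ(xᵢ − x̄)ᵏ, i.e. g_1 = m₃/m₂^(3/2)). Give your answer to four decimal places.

1.2367

x̄ = (3 + 7 + 19 + 3 + 6) / 5 = 7.6000
deviations (xᵢ − x̄): -4.6000, -0.6000, 11.4000, -4.6000, -1.6000
Σ(xᵢ − x̄)² = 175.2000 ⇒ m₂ = 175.2000/5 = 35.04000
Σ(xᵢ − x̄)³ = 1282.5600 ⇒ m₃ = 1282.5600/5 = 256.51200
m₂^(3/2) = 35.04000^(1.5) = 207.41786
g_1 = m₃ / m₂^(3/2) = 256.51200 / 207.41786 ≈ 1.2367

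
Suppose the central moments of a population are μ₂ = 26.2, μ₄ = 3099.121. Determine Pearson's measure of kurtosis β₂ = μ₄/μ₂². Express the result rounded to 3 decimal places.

μ₂² = 26.2² = 686.44000
μ₄/μ₂² = 3099.121 / 686.44000 = 4.51477
β₂ ≈ 4.515

4.515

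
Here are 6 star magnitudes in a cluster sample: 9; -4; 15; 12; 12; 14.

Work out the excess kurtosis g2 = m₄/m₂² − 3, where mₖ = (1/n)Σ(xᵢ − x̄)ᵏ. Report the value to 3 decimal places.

x̄ = 9.6667
Σ(xᵢ − x̄)² = 245.3333 ⇒ m₂ = 40.88889
Σ(xᵢ − x̄)⁴ = 36107.1111 ⇒ m₄ = 6017.85185
m₂² = 1671.90123
g2 = m₄/m₂² − 3 = 3.59941 − 3 ≈ 0.599

0.599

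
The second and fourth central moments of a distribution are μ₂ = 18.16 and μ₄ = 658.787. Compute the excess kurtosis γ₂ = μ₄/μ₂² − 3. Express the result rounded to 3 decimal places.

μ₂² = 18.16² = 329.78560
μ₄/μ₂² = 658.787 / 329.78560 = 1.99762
γ₂ = 1.99762 − 3 ≈ -1.002

-1.002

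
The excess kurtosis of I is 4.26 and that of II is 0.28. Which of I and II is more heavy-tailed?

Higher excess kurtosis ⇒ heavier tails relative to the normal distribution.
4.26 vs 0.28: the larger is 4.26, so I has heavier tails.

I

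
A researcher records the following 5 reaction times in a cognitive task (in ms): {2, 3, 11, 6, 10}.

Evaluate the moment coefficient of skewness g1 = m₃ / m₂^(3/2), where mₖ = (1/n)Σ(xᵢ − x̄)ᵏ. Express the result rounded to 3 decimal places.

x̄ = (2 + 3 + 11 + 6 + 10) / 5 = 6.4000
deviations (xᵢ − x̄): -4.4000, -3.4000, 4.6000, -0.4000, 3.6000
Σ(xᵢ − x̄)² = 65.2000 ⇒ m₂ = 65.2000/5 = 13.04000
Σ(xᵢ − x̄)³ = 19.4400 ⇒ m₃ = 19.4400/5 = 3.88800
m₂^(3/2) = 13.04000^(1.5) = 47.08867
g1 = m₃ / m₂^(3/2) = 3.88800 / 47.08867 ≈ 0.083

0.083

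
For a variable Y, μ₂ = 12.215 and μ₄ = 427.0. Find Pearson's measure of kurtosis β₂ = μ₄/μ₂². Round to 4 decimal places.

2.8618

μ₂² = 12.215² = 149.20622
μ₄/μ₂² = 427.0 / 149.20622 = 2.86181
β₂ ≈ 2.8618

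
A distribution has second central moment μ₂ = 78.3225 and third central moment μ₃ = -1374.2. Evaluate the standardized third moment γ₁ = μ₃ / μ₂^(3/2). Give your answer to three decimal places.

σ = √μ₂ = √78.3225 = 8.85000
σ³ = μ₂^(3/2) = 693.15413
γ₁ = μ₃/σ³ = -1374.2 / 693.15413 ≈ -1.983

-1.983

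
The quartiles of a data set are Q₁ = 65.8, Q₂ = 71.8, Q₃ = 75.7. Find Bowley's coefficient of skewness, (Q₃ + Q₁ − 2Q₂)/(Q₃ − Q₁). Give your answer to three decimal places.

-0.212

numerator: Q₃ + Q₁ − 2Q₂ = 75.7 + 65.8 − 2×71.8 = -2.1000
denominator: Q₃ − Q₁ = 75.7 − 65.8 = 9.9000
Bowley skewness = -2.1000 / 9.9000 ≈ -0.212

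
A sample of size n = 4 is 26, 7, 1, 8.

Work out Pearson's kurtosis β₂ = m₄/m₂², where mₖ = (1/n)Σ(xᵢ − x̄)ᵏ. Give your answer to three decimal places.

2.169

x̄ = 10.5000
Σ(xᵢ − x̄)² = 349.0000 ⇒ m₂ = 87.25000
Σ(xᵢ − x̄)⁴ = 66054.2500 ⇒ m₄ = 16513.56250
m₂² = 7612.56250
β₂ = m₄/m₂² = 16513.56250 / 7612.56250 ≈ 2.169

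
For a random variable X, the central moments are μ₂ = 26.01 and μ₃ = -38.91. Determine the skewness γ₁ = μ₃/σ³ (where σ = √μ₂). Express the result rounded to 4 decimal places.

-0.2933

σ = √μ₂ = √26.01 = 5.10000
σ³ = μ₂^(3/2) = 132.65100
γ₁ = μ₃/σ³ = -38.91 / 132.65100 ≈ -0.2933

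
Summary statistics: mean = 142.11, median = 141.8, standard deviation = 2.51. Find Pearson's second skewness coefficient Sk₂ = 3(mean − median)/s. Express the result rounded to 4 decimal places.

Sk₂ = 3(142.11 − 141.8) / 2.51 = 3 × 0.3100 / 2.51
    = 0.9300 / 2.51 ≈ 0.3705

0.3705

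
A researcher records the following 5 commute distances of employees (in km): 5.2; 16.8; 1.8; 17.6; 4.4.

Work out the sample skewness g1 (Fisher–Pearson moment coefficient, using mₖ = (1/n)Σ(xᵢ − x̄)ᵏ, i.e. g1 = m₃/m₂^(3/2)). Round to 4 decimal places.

0.3232

x̄ = (5.2 + 16.8 + 1.8 + 17.6 + 4.4) / 5 = 9.1600
deviations (xᵢ − x̄): -3.9600, 7.6400, -7.3600, 8.4400, -4.7600
Σ(xᵢ − x̄)² = 222.1120 ⇒ m₂ = 222.1120/5 = 44.42240
Σ(xᵢ − x̄)³ = 478.5178 ⇒ m₃ = 478.5178/5 = 95.70355
m₂^(3/2) = 44.42240^(1.5) = 296.07588
g1 = m₃ / m₂^(3/2) = 95.70355 / 296.07588 ≈ 0.3232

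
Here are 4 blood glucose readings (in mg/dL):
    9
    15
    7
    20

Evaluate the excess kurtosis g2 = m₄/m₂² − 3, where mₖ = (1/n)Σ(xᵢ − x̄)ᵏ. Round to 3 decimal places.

-1.513

x̄ = 12.7500
Σ(xᵢ − x̄)² = 104.7500 ⇒ m₂ = 26.18750
Σ(xᵢ − x̄)⁴ = 4079.3281 ⇒ m₄ = 1019.83203
m₂² = 685.78516
g2 = m₄/m₂² − 3 = 1.48710 − 3 ≈ -1.513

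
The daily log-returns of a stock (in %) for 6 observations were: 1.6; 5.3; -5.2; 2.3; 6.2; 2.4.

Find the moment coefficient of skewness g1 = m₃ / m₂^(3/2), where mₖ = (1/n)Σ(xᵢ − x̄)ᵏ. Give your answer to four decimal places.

-0.9708

x̄ = (1.6 + 5.3 - 5.2 + 2.3 + 6.2 + 2.4) / 6 = 2.1000
deviations (xᵢ − x̄): -0.5000, 3.2000, -7.3000, 0.2000, 4.1000, 0.3000
Σ(xᵢ − x̄)² = 80.7200 ⇒ m₂ = 80.7200/6 = 13.45333
Σ(xᵢ − x̄)³ = -287.4180 ⇒ m₃ = -287.4180/6 = -47.90300
m₂^(3/2) = 13.45333^(1.5) = 49.34519
g1 = m₃ / m₂^(3/2) = -47.90300 / 49.34519 ≈ -0.9708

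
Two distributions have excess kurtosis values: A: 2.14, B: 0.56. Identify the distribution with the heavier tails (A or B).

Higher excess kurtosis ⇒ heavier tails relative to the normal distribution.
2.14 vs 0.56: the larger is 2.14, so A has heavier tails.

A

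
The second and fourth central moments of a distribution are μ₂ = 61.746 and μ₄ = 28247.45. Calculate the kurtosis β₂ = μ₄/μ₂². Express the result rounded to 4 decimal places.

7.4090

μ₂² = 61.746² = 3812.56852
μ₄/μ₂² = 28247.45 / 3812.56852 = 7.40903
β₂ ≈ 7.4090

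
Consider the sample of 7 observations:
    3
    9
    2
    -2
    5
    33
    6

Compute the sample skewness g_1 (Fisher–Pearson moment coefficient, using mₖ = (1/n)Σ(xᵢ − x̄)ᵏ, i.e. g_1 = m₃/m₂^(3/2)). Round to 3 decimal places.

1.666

x̄ = (3 + 9 + 2 - 2 + 5 + 33 + 6) / 7 = 8.0000
deviations (xᵢ − x̄): -5.0000, 1.0000, -6.0000, -10.0000, -3.0000, 25.0000, -2.0000
Σ(xᵢ − x̄)² = 800.0000 ⇒ m₂ = 800.0000/7 = 114.28571
Σ(xᵢ − x̄)³ = 14250.0000 ⇒ m₃ = 14250.0000/7 = 2035.71429
m₂^(3/2) = 114.28571^(1.5) = 1221.76568
g_1 = m₃ / m₂^(3/2) = 2035.71429 / 1221.76568 ≈ 1.666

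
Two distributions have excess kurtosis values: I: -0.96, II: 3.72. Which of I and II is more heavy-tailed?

II

Higher excess kurtosis ⇒ heavier tails relative to the normal distribution.
-0.96 vs 3.72: the larger is 3.72, so II has heavier tails. (II is leptokurtic — heavier-than-normal tails; the other is platykurtic.)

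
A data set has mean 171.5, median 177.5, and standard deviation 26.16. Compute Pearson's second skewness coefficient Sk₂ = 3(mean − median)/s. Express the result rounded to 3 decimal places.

Sk₂ = 3(171.5 − 177.5) / 26.16 = 3 × -6.0000 / 26.16
    = -18.0000 / 26.16 ≈ -0.688

-0.688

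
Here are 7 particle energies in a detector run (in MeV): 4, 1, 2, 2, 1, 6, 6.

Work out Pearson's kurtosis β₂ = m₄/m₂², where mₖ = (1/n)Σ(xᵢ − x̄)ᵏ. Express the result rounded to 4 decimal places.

x̄ = 3.1429
Σ(xᵢ − x̄)² = 28.8571 ⇒ m₂ = 4.12245
Σ(xᵢ − x̄)⁴ = 179.3994 ⇒ m₄ = 25.62849
m₂² = 16.99459
β₂ = m₄/m₂² = 25.62849 / 16.99459 ≈ 1.5080

1.5080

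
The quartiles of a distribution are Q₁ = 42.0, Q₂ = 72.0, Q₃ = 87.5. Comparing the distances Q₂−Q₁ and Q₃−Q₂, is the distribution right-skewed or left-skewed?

Q₂ − Q₁ = 30.0;  Q₃ − Q₂ = 15.5
Q₂ − Q₁ > Q₃ − Q₂ ⇒ the lower half is more spread out ⇒ left-skewed.

left-skewed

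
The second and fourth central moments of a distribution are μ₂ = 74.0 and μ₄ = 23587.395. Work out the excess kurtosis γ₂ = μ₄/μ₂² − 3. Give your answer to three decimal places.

1.307

μ₂² = 74.0² = 5476.00000
μ₄/μ₂² = 23587.395 / 5476.00000 = 4.30741
γ₂ = 4.30741 − 3 ≈ 1.307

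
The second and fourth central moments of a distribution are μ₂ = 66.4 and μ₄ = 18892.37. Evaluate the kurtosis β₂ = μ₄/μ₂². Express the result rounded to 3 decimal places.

μ₂² = 66.4² = 4408.96000
μ₄/μ₂² = 18892.37 / 4408.96000 = 4.28499
β₂ ≈ 4.285

4.285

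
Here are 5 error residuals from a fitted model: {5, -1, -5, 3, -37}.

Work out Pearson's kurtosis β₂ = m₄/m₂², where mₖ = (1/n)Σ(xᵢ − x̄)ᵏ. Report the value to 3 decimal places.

x̄ = -7.0000
Σ(xᵢ − x̄)² = 1184.0000 ⇒ m₂ = 236.80000
Σ(xᵢ − x̄)⁴ = 842048.0000 ⇒ m₄ = 168409.60000
m₂² = 56074.24000
β₂ = m₄/m₂² = 168409.60000 / 56074.24000 ≈ 3.003

3.003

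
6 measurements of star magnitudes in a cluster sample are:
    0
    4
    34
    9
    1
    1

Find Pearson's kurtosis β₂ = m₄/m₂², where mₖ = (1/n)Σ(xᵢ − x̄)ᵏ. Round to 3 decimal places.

x̄ = 8.1667
Σ(xᵢ − x̄)² = 854.8333 ⇒ m₂ = 142.47222
Σ(xᵢ − x̄)⁴ = 455396.8194 ⇒ m₄ = 75899.46991
m₂² = 20298.33410
β₂ = m₄/m₂² = 75899.46991 / 20298.33410 ≈ 3.739

3.739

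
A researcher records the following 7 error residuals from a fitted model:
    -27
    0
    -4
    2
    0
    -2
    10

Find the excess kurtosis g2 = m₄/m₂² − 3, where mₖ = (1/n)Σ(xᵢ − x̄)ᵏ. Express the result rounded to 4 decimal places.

1.0504

x̄ = -3.0000
Σ(xᵢ − x̄)² = 790.0000 ⇒ m₂ = 112.85714
Σ(xᵢ − x̄)⁴ = 361126.0000 ⇒ m₄ = 51589.42857
m₂² = 12736.73469
g2 = m₄/m₂² − 3 = 4.05044 − 3 ≈ 1.0504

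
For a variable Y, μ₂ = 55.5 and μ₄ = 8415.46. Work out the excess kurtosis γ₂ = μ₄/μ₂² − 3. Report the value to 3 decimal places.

-0.268

μ₂² = 55.5² = 3080.25000
μ₄/μ₂² = 8415.46 / 3080.25000 = 2.73207
γ₂ = 2.73207 − 3 ≈ -0.268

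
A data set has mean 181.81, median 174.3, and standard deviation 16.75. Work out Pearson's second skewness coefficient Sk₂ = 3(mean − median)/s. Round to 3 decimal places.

1.345

Sk₂ = 3(181.81 − 174.3) / 16.75 = 3 × 7.5100 / 16.75
    = 22.5300 / 16.75 ≈ 1.345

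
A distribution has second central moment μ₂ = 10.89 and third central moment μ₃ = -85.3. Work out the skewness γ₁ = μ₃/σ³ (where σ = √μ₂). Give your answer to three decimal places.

-2.374

σ = √μ₂ = √10.89 = 3.30000
σ³ = μ₂^(3/2) = 35.93700
γ₁ = μ₃/σ³ = -85.3 / 35.93700 ≈ -2.374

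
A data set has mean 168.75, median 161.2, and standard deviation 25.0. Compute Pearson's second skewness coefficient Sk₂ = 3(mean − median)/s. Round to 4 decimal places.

Sk₂ = 3(168.75 − 161.2) / 25.0 = 3 × 7.5500 / 25.0
    = 22.6500 / 25.0 ≈ 0.9060

0.9060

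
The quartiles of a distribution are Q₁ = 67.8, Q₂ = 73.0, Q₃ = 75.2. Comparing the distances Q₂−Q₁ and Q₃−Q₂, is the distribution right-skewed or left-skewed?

Q₂ − Q₁ = 5.2;  Q₃ − Q₂ = 2.2
Q₂ − Q₁ > Q₃ − Q₂ ⇒ the lower half is more spread out ⇒ left-skewed.

left-skewed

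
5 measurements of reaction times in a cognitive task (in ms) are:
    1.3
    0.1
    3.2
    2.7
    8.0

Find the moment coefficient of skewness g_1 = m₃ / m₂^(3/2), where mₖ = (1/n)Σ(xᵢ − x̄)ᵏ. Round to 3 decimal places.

x̄ = (1.3 + 0.1 + 3.2 + 2.7 + 8.0) / 5 = 3.0600
deviations (xᵢ − x̄): -1.7600, -2.9600, 0.1400, -0.3600, 4.9400
Σ(xᵢ − x̄)² = 36.4120 ⇒ m₂ = 36.4120/5 = 7.28240
Σ(xᵢ − x̄)³ = 89.1238 ⇒ m₃ = 89.1238/5 = 17.82475
m₂^(3/2) = 7.28240^(1.5) = 19.65223
g_1 = m₃ / m₂^(3/2) = 17.82475 / 19.65223 ≈ 0.907

0.907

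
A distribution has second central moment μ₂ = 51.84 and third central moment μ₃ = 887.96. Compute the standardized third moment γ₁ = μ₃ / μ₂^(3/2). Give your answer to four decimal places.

σ = √μ₂ = √51.84 = 7.20000
σ³ = μ₂^(3/2) = 373.24800
γ₁ = μ₃/σ³ = 887.96 / 373.24800 ≈ 2.3790

2.3790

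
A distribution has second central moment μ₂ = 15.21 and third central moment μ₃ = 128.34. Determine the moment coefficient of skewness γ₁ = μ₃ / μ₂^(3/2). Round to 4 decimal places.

2.1636

σ = √μ₂ = √15.21 = 3.90000
σ³ = μ₂^(3/2) = 59.31900
γ₁ = μ₃/σ³ = 128.34 / 59.31900 ≈ 2.1636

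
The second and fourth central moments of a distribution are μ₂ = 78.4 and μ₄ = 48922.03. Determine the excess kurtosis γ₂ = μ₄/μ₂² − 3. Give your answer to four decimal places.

4.9593

μ₂² = 78.4² = 6146.56000
μ₄/μ₂² = 48922.03 / 6146.56000 = 7.95925
γ₂ = 7.95925 − 3 ≈ 4.9593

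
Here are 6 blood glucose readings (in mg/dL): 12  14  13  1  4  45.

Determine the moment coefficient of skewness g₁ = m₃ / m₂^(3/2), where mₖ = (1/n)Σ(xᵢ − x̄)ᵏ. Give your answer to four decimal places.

1.3333

x̄ = (12 + 14 + 13 + 1 + 4 + 45) / 6 = 14.8333
deviations (xᵢ − x̄): -2.8333, -0.8333, -1.8333, -13.8333, -10.8333, 30.1667
Σ(xᵢ − x̄)² = 1230.8333 ⇒ m₂ = 1230.8333/6 = 205.13889
Σ(xᵢ − x̄)³ = 23504.4444 ⇒ m₃ = 23504.4444/6 = 3917.40741
m₂^(3/2) = 205.13889^(1.5) = 2938.13670
g₁ = m₃ / m₂^(3/2) = 3917.40741 / 2938.13670 ≈ 1.3333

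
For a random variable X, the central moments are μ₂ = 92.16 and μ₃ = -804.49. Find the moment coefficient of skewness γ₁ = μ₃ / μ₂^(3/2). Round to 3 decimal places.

σ = √μ₂ = √92.16 = 9.60000
σ³ = μ₂^(3/2) = 884.73600
γ₁ = μ₃/σ³ = -804.49 / 884.73600 ≈ -0.909

-0.909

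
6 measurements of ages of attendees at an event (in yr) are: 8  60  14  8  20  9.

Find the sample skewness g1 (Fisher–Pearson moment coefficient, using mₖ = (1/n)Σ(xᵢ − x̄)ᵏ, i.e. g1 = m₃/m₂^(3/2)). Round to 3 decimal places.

1.590

x̄ = (8 + 60 + 14 + 8 + 20 + 9) / 6 = 19.8333
deviations (xᵢ − x̄): -11.8333, 40.1667, -5.8333, -11.8333, 0.1667, -10.8333
Σ(xᵢ − x̄)² = 2044.8333 ⇒ m₂ = 2044.8333/6 = 340.80556
Σ(xᵢ − x̄)³ = 60019.4444 ⇒ m₃ = 60019.4444/6 = 10003.24074
m₂^(3/2) = 340.80556^(1.5) = 6291.58399
g1 = m₃ / m₂^(3/2) = 10003.24074 / 6291.58399 ≈ 1.590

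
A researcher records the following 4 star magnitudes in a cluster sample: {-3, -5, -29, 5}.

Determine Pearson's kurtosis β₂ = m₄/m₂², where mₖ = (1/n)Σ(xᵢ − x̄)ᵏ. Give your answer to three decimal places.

2.158

x̄ = -8.0000
Σ(xᵢ − x̄)² = 644.0000 ⇒ m₂ = 161.00000
Σ(xᵢ − x̄)⁴ = 223748.0000 ⇒ m₄ = 55937.00000
m₂² = 25921.00000
β₂ = m₄/m₂² = 55937.00000 / 25921.00000 ≈ 2.158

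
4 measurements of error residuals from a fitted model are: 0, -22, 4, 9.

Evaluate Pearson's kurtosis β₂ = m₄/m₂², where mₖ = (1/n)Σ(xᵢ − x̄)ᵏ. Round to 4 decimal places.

x̄ = -2.2500
Σ(xᵢ − x̄)² = 560.7500 ⇒ m₂ = 140.18750
Σ(xᵢ − x̄)⁴ = 169718.3281 ⇒ m₄ = 42429.58203
m₂² = 19652.53516
β₂ = m₄/m₂² = 42429.58203 / 19652.53516 ≈ 2.1590

2.1590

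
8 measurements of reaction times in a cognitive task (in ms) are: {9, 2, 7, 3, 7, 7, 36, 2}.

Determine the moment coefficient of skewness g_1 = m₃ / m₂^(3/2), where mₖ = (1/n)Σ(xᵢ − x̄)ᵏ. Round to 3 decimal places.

2.014

x̄ = (9 + 2 + 7 + 3 + 7 + 7 + 36 + 2) / 8 = 9.1250
deviations (xᵢ − x̄): -0.1250, -7.1250, -2.1250, -6.1250, -2.1250, -2.1250, 26.8750, -7.1250
Σ(xᵢ − x̄)² = 874.8750 ⇒ m₂ = 874.8750/8 = 109.35938
Σ(xᵢ − x̄)³ = 18428.9063 ⇒ m₃ = 18428.9063/8 = 2303.61328
m₂^(3/2) = 109.35938^(1.5) = 1143.62602
g_1 = m₃ / m₂^(3/2) = 2303.61328 / 1143.62602 ≈ 2.014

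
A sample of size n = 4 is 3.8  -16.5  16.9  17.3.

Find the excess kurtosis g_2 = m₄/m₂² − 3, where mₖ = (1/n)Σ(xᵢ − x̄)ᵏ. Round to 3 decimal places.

x̄ = 5.3750
Σ(xᵢ − x̄)² = 756.0275 ⇒ m₂ = 189.00688
Σ(xᵢ − x̄)⁴ = 266848.4433 ⇒ m₄ = 66712.11083
m₂² = 35723.59880
g_2 = m₄/m₂² − 3 = 1.86745 − 3 ≈ -1.133

-1.133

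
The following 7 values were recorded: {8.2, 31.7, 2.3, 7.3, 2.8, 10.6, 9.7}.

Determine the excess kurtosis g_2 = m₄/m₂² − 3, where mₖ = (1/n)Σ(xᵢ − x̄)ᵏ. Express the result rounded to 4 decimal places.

x̄ = 10.3714
Σ(xᵢ − x̄)² = 592.0343 ⇒ m₂ = 84.57633
Σ(xᵢ − x̄)⁴ = 214583.2714 ⇒ m₄ = 30654.75305
m₂² = 7153.15501
g_2 = m₄/m₂² − 3 = 4.28549 − 3 ≈ 1.2855

1.2855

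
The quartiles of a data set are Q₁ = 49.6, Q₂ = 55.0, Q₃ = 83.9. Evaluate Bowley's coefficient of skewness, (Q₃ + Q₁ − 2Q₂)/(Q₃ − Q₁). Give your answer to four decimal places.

0.6851

numerator: Q₃ + Q₁ − 2Q₂ = 83.9 + 49.6 − 2×55.0 = 23.5000
denominator: Q₃ − Q₁ = 83.9 − 49.6 = 34.3000
Bowley skewness = 23.5000 / 34.3000 ≈ 0.6851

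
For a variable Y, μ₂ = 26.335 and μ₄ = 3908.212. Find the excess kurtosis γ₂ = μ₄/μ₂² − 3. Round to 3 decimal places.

μ₂² = 26.335² = 693.53223
μ₄/μ₂² = 3908.212 / 693.53223 = 5.63523
γ₂ = 5.63523 − 3 ≈ 2.635

2.635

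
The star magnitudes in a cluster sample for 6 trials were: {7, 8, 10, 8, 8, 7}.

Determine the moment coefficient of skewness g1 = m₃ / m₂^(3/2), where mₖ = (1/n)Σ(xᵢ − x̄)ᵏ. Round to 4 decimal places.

1.0000

x̄ = (7 + 8 + 10 + 8 + 8 + 7) / 6 = 8.0000
deviations (xᵢ − x̄): -1.0000, 0.0000, 2.0000, 0.0000, 0.0000, -1.0000
Σ(xᵢ − x̄)² = 6.0000 ⇒ m₂ = 6.0000/6 = 1.00000
Σ(xᵢ − x̄)³ = 6.0000 ⇒ m₃ = 6.0000/6 = 1.00000
m₂^(3/2) = 1.00000^(1.5) = 1.00000
g1 = m₃ / m₂^(3/2) = 1.00000 / 1.00000 ≈ 1.0000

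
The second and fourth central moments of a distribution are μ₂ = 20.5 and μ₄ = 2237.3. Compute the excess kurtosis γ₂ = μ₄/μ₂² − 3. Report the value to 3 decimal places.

2.324

μ₂² = 20.5² = 420.25000
μ₄/μ₂² = 2237.3 / 420.25000 = 5.32374
γ₂ = 5.32374 − 3 ≈ 2.324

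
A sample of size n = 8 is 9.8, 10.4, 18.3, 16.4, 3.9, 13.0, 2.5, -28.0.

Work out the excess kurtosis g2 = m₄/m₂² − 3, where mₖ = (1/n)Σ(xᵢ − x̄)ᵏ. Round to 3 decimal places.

x̄ = 5.7875
Σ(xᵢ − x̄)² = 1514.5488 ⇒ m₂ = 189.31859
Σ(xᵢ − x̄)⁴ = 1343983.2338 ⇒ m₄ = 167997.90423
m₂² = 35841.52994
g2 = m₄/m₂² − 3 = 4.68724 − 3 ≈ 1.687

1.687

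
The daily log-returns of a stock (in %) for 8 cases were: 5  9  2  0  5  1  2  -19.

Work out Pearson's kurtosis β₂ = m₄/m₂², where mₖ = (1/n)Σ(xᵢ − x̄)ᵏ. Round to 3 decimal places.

x̄ = 0.6250
Σ(xᵢ − x̄)² = 497.8750 ⇒ m₂ = 62.23438
Σ(xᵢ − x̄)⁴ = 153993.0566 ⇒ m₄ = 19249.13208
m₂² = 3873.11743
β₂ = m₄/m₂² = 19249.13208 / 3873.11743 ≈ 4.970

4.970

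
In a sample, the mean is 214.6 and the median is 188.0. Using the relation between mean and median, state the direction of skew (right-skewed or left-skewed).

mean − median = 214.6 − 188.0 = 26.6
mean > median ⇒ the longer tail is on the right ⇒ right-skewed (positively skewed).

right-skewed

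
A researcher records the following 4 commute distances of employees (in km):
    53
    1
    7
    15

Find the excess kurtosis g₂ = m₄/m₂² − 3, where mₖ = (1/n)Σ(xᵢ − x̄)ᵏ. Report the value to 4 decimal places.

-0.8252

x̄ = 19.0000
Σ(xᵢ − x̄)² = 1640.0000 ⇒ m₂ = 410.00000
Σ(xᵢ − x̄)⁴ = 1462304.0000 ⇒ m₄ = 365576.00000
m₂² = 168100.00000
g₂ = m₄/m₂² − 3 = 2.17475 − 3 ≈ -0.8252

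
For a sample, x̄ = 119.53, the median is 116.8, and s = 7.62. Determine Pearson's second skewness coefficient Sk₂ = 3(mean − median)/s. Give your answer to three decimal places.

Sk₂ = 3(119.53 − 116.8) / 7.62 = 3 × 2.7300 / 7.62
    = 8.1900 / 7.62 ≈ 1.075

1.075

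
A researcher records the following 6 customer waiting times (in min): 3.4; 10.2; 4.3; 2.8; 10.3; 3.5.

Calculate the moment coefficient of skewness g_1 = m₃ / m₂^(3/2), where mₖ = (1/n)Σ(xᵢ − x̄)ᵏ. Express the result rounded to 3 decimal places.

0.650

x̄ = (3.4 + 10.2 + 4.3 + 2.8 + 10.3 + 3.5) / 6 = 5.7500
deviations (xᵢ − x̄): -2.3500, 4.4500, -1.4500, -2.9500, 4.5500, -2.2500
Σ(xᵢ − x̄)² = 61.8950 ⇒ m₂ = 61.8950/6 = 10.31583
Σ(xᵢ − x̄)³ = 129.2280 ⇒ m₃ = 129.2280/6 = 21.53800
m₂^(3/2) = 10.31583^(1.5) = 33.13267
g_1 = m₃ / m₂^(3/2) = 21.53800 / 33.13267 ≈ 0.650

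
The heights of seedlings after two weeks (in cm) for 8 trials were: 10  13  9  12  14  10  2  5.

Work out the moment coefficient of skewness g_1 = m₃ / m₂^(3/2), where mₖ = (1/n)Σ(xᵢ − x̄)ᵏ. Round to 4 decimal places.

-0.7251

x̄ = (10 + 13 + 9 + 12 + 14 + 10 + 2 + 5) / 8 = 9.3750
deviations (xᵢ − x̄): 0.6250, 3.6250, -0.3750, 2.6250, 4.6250, 0.6250, -7.3750, -4.3750
Σ(xᵢ − x̄)² = 115.8750 ⇒ m₂ = 115.8750/8 = 14.48438
Σ(xᵢ − x̄)³ = -319.7813 ⇒ m₃ = -319.7813/8 = -39.97266
m₂^(3/2) = 14.48438^(1.5) = 55.12513
g_1 = m₃ / m₂^(3/2) = -39.97266 / 55.12513 ≈ -0.7251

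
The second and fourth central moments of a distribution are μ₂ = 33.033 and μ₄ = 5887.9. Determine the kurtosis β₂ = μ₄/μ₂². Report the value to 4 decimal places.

μ₂² = 33.033² = 1091.17909
μ₄/μ₂² = 5887.9 / 1091.17909 = 5.39591
β₂ ≈ 5.3959

5.3959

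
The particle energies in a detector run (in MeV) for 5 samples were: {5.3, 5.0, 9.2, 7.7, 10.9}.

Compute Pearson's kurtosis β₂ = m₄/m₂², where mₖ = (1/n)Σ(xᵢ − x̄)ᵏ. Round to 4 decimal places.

1.5220

x̄ = 7.6200
Σ(xᵢ − x̄)² = 25.5080 ⇒ m₂ = 5.10160
Σ(xᵢ − x̄)⁴ = 198.0654 ⇒ m₄ = 39.61309
m₂² = 26.02632
β₂ = m₄/m₂² = 39.61309 / 26.02632 ≈ 1.5220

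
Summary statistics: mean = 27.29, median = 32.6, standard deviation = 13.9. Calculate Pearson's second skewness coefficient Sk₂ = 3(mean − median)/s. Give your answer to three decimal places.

-1.146

Sk₂ = 3(27.29 − 32.6) / 13.9 = 3 × -5.3100 / 13.9
    = -15.9300 / 13.9 ≈ -1.146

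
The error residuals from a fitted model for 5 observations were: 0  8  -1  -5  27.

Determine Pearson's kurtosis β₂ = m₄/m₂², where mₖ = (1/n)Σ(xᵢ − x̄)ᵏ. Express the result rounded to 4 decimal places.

x̄ = 5.8000
Σ(xᵢ − x̄)² = 650.8000 ⇒ m₂ = 130.16000
Σ(xᵢ − x̄)⁴ = 218894.4160 ⇒ m₄ = 43778.88320
m₂² = 16941.62560
β₂ = m₄/m₂² = 43778.88320 / 16941.62560 ≈ 2.5841

2.5841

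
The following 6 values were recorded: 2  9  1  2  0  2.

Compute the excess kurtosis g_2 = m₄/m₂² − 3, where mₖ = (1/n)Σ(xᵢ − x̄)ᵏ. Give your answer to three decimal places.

x̄ = 2.6667
Σ(xᵢ − x̄)² = 51.3333 ⇒ m₂ = 8.55556
Σ(xᵢ − x̄)⁴ = 1667.7778 ⇒ m₄ = 277.96296
m₂² = 73.19753
g_2 = m₄/m₂² − 3 = 3.79744 − 3 ≈ 0.797

0.797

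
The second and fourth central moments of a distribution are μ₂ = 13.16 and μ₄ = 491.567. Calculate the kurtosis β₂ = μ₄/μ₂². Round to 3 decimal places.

μ₂² = 13.16² = 173.18560
μ₄/μ₂² = 491.567 / 173.18560 = 2.83838
β₂ ≈ 2.838

2.838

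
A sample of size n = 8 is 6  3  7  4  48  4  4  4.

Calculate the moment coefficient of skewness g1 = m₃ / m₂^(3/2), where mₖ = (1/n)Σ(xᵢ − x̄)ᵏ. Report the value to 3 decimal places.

2.236

x̄ = (6 + 3 + 7 + 4 + 48 + 4 + 4 + 4) / 8 = 10.0000
deviations (xᵢ − x̄): -4.0000, -7.0000, -3.0000, -6.0000, 38.0000, -6.0000, -6.0000, -6.0000
Σ(xᵢ − x̄)² = 1662.0000 ⇒ m₂ = 1662.0000/8 = 207.75000
Σ(xᵢ − x̄)³ = 53574.0000 ⇒ m₃ = 53574.0000/8 = 6696.75000
m₂^(3/2) = 207.75000^(1.5) = 2994.41196
g1 = m₃ / m₂^(3/2) = 6696.75000 / 2994.41196 ≈ 2.236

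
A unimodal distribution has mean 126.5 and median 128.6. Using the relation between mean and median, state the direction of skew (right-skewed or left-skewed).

left-skewed

mean − median = 126.5 − 128.6 = -2.1
mean < median ⇒ the longer tail is on the left ⇒ left-skewed (negatively skewed).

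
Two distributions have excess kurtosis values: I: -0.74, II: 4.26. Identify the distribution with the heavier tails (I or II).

II

Higher excess kurtosis ⇒ heavier tails relative to the normal distribution.
-0.74 vs 4.26: the larger is 4.26, so II has heavier tails. (II is leptokurtic — heavier-than-normal tails; the other is platykurtic.)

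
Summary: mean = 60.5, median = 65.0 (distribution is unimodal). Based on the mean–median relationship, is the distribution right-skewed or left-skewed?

left-skewed

mean − median = 60.5 − 65.0 = -4.5
mean < median ⇒ the longer tail is on the left ⇒ left-skewed (negatively skewed).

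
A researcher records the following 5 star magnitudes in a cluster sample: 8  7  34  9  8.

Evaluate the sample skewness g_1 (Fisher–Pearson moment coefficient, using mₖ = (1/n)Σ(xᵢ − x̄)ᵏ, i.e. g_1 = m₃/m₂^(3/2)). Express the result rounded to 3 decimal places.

x̄ = (8 + 7 + 34 + 9 + 8) / 5 = 13.2000
deviations (xᵢ − x̄): -5.2000, -6.2000, 20.8000, -4.2000, -5.2000
Σ(xᵢ − x̄)² = 542.8000 ⇒ m₂ = 542.8000/5 = 108.56000
Σ(xᵢ − x̄)³ = 8405.2800 ⇒ m₃ = 8405.2800/5 = 1681.05600
m₂^(3/2) = 108.56000^(1.5) = 1131.10977
g_1 = m₃ / m₂^(3/2) = 1681.05600 / 1131.10977 ≈ 1.486

1.486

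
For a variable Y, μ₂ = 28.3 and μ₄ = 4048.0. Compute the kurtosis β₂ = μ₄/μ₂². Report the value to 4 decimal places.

μ₂² = 28.3² = 800.89000
μ₄/μ₂² = 4048.0 / 800.89000 = 5.05438
β₂ ≈ 5.0544

5.0544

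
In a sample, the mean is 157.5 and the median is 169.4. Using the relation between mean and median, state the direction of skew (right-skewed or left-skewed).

left-skewed

mean − median = 157.5 − 169.4 = -11.9
mean < median ⇒ the longer tail is on the left ⇒ left-skewed (negatively skewed).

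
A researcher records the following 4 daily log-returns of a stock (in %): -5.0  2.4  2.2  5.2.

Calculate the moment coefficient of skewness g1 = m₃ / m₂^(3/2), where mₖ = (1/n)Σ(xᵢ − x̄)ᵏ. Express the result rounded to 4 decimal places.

x̄ = (-5.0 + 2.4 + 2.2 + 5.2) / 4 = 1.2000
deviations (xᵢ − x̄): -6.2000, 1.2000, 1.0000, 4.0000
Σ(xᵢ − x̄)² = 56.8800 ⇒ m₂ = 56.8800/4 = 14.22000
Σ(xᵢ − x̄)³ = -171.6000 ⇒ m₃ = -171.6000/4 = -42.90000
m₂^(3/2) = 14.22000^(1.5) = 53.62279
g1 = m₃ / m₂^(3/2) = -42.90000 / 53.62279 ≈ -0.8000

-0.8000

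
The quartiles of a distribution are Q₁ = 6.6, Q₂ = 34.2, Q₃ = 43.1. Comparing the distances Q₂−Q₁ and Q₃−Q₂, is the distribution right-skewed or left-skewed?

left-skewed

Q₂ − Q₁ = 27.6;  Q₃ − Q₂ = 8.9
Q₂ − Q₁ > Q₃ − Q₂ ⇒ the lower half is more spread out ⇒ left-skewed.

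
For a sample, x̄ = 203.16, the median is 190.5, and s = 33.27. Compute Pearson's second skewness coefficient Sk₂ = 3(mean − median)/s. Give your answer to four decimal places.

1.1416

Sk₂ = 3(203.16 − 190.5) / 33.27 = 3 × 12.6600 / 33.27
    = 37.9800 / 33.27 ≈ 1.1416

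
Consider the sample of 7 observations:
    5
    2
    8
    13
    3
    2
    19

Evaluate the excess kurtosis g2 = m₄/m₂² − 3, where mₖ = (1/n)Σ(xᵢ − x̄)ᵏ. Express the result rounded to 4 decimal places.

x̄ = 7.4286
Σ(xᵢ − x̄)² = 249.7143 ⇒ m₂ = 35.67347
Σ(xᵢ − x̄)⁴ = 21048.6181 ⇒ m₄ = 3006.94544
m₂² = 1272.59642
g2 = m₄/m₂² − 3 = 2.36284 − 3 ≈ -0.6372

-0.6372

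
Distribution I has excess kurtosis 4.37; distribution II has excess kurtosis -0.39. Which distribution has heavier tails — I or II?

I

Higher excess kurtosis ⇒ heavier tails relative to the normal distribution.
4.37 vs -0.39: the larger is 4.37, so I has heavier tails. (I is leptokurtic — heavier-than-normal tails; the other is platykurtic.)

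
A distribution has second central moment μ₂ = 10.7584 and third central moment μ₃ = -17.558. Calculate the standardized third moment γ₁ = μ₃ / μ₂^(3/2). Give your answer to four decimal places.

σ = √μ₂ = √10.7584 = 3.28000
σ³ = μ₂^(3/2) = 35.28755
γ₁ = μ₃/σ³ = -17.558 / 35.28755 ≈ -0.4976

-0.4976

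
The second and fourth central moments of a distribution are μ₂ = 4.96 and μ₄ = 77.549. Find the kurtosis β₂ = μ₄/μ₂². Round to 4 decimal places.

μ₂² = 4.96² = 24.60160
μ₄/μ₂² = 77.549 / 24.60160 = 3.15219
β₂ ≈ 3.1522

3.1522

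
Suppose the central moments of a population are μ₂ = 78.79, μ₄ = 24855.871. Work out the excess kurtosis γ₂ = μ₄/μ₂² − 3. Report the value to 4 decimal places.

μ₂² = 78.79² = 6207.86410
μ₄/μ₂² = 24855.871 / 6207.86410 = 4.00393
γ₂ = 4.00393 − 3 ≈ 1.0039

1.0039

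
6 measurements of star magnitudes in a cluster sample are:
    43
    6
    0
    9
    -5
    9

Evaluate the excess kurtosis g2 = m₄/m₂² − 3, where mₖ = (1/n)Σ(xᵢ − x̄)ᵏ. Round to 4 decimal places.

x̄ = 10.3333
Σ(xᵢ − x̄)² = 1431.3333 ⇒ m₂ = 238.55556
Σ(xᵢ − x̄)⁴ = 1205763.7778 ⇒ m₄ = 200960.62963
m₂² = 56908.75309
g2 = m₄/m₂² − 3 = 3.53128 − 3 ≈ 0.5313

0.5313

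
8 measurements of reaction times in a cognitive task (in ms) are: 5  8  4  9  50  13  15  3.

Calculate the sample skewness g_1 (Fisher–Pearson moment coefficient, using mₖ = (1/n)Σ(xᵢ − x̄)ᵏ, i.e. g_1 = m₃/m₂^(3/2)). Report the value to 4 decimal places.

1.9427

x̄ = (5 + 8 + 4 + 9 + 50 + 13 + 15 + 3) / 8 = 13.3750
deviations (xᵢ − x̄): -8.3750, -5.3750, -9.3750, -4.3750, 36.6250, -0.3750, 1.6250, -10.3750
Σ(xᵢ − x̄)² = 1657.8750 ⇒ m₂ = 1657.8750/8 = 207.23438
Σ(xᵢ − x̄)³ = 46365.4688 ⇒ m₃ = 46365.4688/8 = 5795.68359
m₂^(3/2) = 207.23438^(1.5) = 2983.27091
g_1 = m₃ / m₂^(3/2) = 5795.68359 / 2983.27091 ≈ 1.9427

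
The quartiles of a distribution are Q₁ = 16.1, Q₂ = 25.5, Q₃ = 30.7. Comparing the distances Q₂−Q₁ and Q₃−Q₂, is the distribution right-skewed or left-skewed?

Q₂ − Q₁ = 9.4;  Q₃ − Q₂ = 5.2
Q₂ − Q₁ > Q₃ − Q₂ ⇒ the lower half is more spread out ⇒ left-skewed.

left-skewed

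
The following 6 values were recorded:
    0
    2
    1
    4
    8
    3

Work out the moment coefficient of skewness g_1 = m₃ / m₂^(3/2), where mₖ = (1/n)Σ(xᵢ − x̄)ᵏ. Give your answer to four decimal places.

x̄ = (0 + 2 + 1 + 4 + 8 + 3) / 6 = 3.0000
deviations (xᵢ − x̄): -3.0000, -1.0000, -2.0000, 1.0000, 5.0000, 0.0000
Σ(xᵢ − x̄)² = 40.0000 ⇒ m₂ = 40.0000/6 = 6.66667
Σ(xᵢ − x̄)³ = 90.0000 ⇒ m₃ = 90.0000/6 = 15.00000
m₂^(3/2) = 6.66667^(1.5) = 17.21326
g_1 = m₃ / m₂^(3/2) = 15.00000 / 17.21326 ≈ 0.8714

0.8714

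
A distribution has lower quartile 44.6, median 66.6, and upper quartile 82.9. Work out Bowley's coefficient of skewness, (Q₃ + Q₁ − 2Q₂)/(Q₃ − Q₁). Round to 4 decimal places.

-0.1488

numerator: Q₃ + Q₁ − 2Q₂ = 82.9 + 44.6 − 2×66.6 = -5.7000
denominator: Q₃ − Q₁ = 82.9 − 44.6 = 38.3000
Bowley skewness = -5.7000 / 38.3000 ≈ -0.1488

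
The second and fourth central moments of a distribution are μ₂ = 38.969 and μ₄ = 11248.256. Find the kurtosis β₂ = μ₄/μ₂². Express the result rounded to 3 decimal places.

7.407

μ₂² = 38.969² = 1518.58296
μ₄/μ₂² = 11248.256 / 1518.58296 = 7.40707
β₂ ≈ 7.407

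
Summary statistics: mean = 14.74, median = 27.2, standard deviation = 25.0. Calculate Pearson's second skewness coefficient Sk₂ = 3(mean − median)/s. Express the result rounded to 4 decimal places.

-1.4952

Sk₂ = 3(14.74 − 27.2) / 25.0 = 3 × -12.4600 / 25.0
    = -37.3800 / 25.0 ≈ -1.4952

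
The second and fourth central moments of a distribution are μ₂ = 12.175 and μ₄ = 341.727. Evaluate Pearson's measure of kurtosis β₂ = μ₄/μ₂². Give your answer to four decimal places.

2.3054

μ₂² = 12.175² = 148.23063
μ₄/μ₂² = 341.727 / 148.23063 = 2.30537
β₂ ≈ 2.3054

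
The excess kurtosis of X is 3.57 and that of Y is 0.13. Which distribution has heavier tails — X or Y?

X

Higher excess kurtosis ⇒ heavier tails relative to the normal distribution.
3.57 vs 0.13: the larger is 3.57, so X has heavier tails.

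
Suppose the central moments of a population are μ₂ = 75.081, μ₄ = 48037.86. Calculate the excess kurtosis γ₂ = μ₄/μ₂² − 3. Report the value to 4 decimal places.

5.5216

μ₂² = 75.081² = 5637.15656
μ₄/μ₂² = 48037.86 / 5637.15656 = 8.52165
γ₂ = 8.52165 − 3 ≈ 5.5216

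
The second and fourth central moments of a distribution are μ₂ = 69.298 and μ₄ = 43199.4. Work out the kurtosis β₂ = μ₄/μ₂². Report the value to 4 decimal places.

8.9957

μ₂² = 69.298² = 4802.21280
μ₄/μ₂² = 43199.4 / 4802.21280 = 8.99573
β₂ ≈ 8.9957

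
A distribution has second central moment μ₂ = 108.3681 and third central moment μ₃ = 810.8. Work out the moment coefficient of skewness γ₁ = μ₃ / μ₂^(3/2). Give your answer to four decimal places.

0.7187

σ = √μ₂ = √108.3681 = 10.41000
σ³ = μ₂^(3/2) = 1128.11192
γ₁ = μ₃/σ³ = 810.8 / 1128.11192 ≈ 0.7187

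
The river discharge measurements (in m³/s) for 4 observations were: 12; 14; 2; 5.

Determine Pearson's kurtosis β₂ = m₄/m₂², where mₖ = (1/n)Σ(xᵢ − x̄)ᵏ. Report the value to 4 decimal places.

1.2513

x̄ = 8.2500
Σ(xᵢ − x̄)² = 96.7500 ⇒ m₂ = 24.18750
Σ(xᵢ − x̄)⁴ = 2928.3281 ⇒ m₄ = 732.08203
m₂² = 585.03516
β₂ = m₄/m₂² = 732.08203 / 585.03516 ≈ 1.2513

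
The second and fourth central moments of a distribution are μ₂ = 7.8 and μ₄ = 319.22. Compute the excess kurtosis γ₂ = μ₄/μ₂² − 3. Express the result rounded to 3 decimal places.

2.247

μ₂² = 7.8² = 60.84000
μ₄/μ₂² = 319.22 / 60.84000 = 5.24688
γ₂ = 5.24688 − 3 ≈ 2.247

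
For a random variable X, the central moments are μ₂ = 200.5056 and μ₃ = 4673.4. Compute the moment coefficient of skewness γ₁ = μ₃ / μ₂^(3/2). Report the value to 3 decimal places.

σ = √μ₂ = √200.5056 = 14.16000
σ³ = μ₂^(3/2) = 2839.15930
γ₁ = μ₃/σ³ = 4673.4 / 2839.15930 ≈ 1.646

1.646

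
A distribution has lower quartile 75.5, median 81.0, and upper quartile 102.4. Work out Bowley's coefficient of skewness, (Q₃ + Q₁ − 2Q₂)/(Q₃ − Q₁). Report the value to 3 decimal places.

numerator: Q₃ + Q₁ − 2Q₂ = 102.4 + 75.5 − 2×81.0 = 15.9000
denominator: Q₃ − Q₁ = 102.4 − 75.5 = 26.9000
Bowley skewness = 15.9000 / 26.9000 ≈ 0.591

0.591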